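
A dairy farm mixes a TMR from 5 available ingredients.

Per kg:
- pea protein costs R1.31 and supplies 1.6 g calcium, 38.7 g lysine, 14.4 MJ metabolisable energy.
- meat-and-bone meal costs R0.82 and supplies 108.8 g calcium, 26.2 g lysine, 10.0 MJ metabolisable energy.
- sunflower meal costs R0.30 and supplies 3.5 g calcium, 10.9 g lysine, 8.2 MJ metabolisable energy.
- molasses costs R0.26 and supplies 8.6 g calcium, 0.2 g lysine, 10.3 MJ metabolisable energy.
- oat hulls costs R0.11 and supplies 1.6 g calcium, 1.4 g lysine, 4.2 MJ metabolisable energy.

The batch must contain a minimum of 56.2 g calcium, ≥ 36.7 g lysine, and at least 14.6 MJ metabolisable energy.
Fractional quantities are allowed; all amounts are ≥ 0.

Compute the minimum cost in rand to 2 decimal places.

R1.05

Set it up as a linear program. Let x1 = kg of pea protein, x2 = kg of meat-and-bone meal, x3 = kg of sunflower meal, x4 = kg of molasses, x5 = kg of oat hulls.
min 1.31x1 + 0.82x2 + 0.3x3 + 0.26x4 + 0.11x5 with:
  1.6x1 + 108.8x2 + 3.5x3 + 8.6x4 + 1.6x5 ≥ 56.2   (calcium)
  38.7x1 + 26.2x2 + 10.9x3 + 0.2x4 + 1.4x5 ≥ 36.7   (lysine)
  14.4x1 + 10x2 + 8.2x3 + 10.3x4 + 4.2x5 ≥ 14.6   (metabolisable energy)
  x1, x2, x3, x4, x5 ≥ 0.
The optimal basis is {meat-and-bone meal, sunflower meal}; pea protein, molasses, oat hulls drop out. The calcium and lysine requirements are met with equality.
Solving gives x2 = 0.4424, x3 = 2.303.
Objective = 0.82·0.4424 + 0.3·2.303 = 1.0537.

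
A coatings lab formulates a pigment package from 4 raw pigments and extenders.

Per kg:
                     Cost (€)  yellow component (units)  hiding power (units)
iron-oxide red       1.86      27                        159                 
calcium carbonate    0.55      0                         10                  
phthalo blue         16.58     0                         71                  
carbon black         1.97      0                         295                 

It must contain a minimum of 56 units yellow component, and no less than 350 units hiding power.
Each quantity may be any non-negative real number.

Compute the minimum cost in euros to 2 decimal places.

Set it up as a linear program. Let x1 = kg of iron-oxide red, x2 = kg of calcium carbonate, x3 = kg of phthalo blue, x4 = kg of carbon black.
Minimize 1.86x1 + 0.55x2 + 16.58x3 + 1.97x4 s.t.:
  27x1 ≥ 56   (yellow component)
  159x1 + 10x2 + 71x3 + 295x4 ≥ 350   (hiding power)
  x1, x2, x3, x4 ≥ 0.
The optimal basis is {iron-oxide red, carbon black}; calcium carbonate, phthalo blue drop out. There the yellow component and hiding power constraints are tight.
Optimal quantities: iron-oxide red = 2.074 kg, carbon black = 0.06855 kg.
Total cost: 1.86·2.074 + 1.97·0.06855 = 3.9927.

€3.99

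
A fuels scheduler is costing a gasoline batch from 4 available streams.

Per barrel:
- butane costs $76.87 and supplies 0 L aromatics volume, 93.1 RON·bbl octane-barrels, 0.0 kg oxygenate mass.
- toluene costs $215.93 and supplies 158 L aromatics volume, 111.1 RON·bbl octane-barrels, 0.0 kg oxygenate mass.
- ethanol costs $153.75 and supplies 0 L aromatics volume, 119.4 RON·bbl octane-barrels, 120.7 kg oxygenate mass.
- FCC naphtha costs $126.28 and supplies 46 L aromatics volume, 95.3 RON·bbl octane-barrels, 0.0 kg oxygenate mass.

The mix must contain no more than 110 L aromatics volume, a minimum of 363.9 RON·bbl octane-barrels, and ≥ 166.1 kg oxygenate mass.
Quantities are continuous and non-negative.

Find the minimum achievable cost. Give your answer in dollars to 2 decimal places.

Let x1 = barrels of butane, x2 = barrels of toluene, x3 = barrels of ethanol, x4 = barrels of FCC naphtha.
Minimize 76.87x1 + 215.93x2 + 153.75x3 + 126.28x4 subject to:
  158x2 + 46x4 ≤ 110   (aromatics volume)
  93.1x1 + 111.1x2 + 119.4x3 + 95.3x4 ≥ 363.9   (octane-barrels)
  120.7x3 ≥ 166.1   (oxygenate mass)
  x1, x2, x3, x4 ≥ 0.
At the optimum only butane, ethanol are positive (toluene, FCC naphtha = 0). There the octane-barrels and oxygenate mass constraints are tight.
That vertex is x1 = 2.14381, x3 = 1.37614.
Objective = 76.87·2.14381 + 153.75·1.37614 = 376.3762.

$376.38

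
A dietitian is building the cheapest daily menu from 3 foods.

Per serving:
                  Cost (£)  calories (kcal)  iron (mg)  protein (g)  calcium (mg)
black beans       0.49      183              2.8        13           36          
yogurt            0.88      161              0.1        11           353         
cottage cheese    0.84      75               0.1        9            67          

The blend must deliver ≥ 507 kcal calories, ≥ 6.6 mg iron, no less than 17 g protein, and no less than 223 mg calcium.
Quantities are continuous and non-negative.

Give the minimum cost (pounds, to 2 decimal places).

This is a linear program. Let x1 = servings of black beans, x2 = servings of yogurt, x3 = servings of cottage cheese.
Minimize 0.49x1 + 0.88x2 + 0.84x3 subject to:
  183x1 + 161x2 + 75x3 ≥ 507   (calories)
  2.8x1 + 0.1x2 + 0.1x3 ≥ 6.6   (iron)
  13x1 + 11x2 + 9x3 ≥ 17   (protein)
  36x1 + 353x2 + 67x3 ≥ 223   (calcium)
  x1, x2, x3 ≥ 0.
The cheapest feasible vertex uses only black beans, yogurt; cottage cheese is not used. Binding constraints: calories and calcium.
That vertex is x1 = 2.433, x2 = 0.3836.
Hence cost = 0.49·2.433 + 0.88·0.3836 = £1.5297.

£1.53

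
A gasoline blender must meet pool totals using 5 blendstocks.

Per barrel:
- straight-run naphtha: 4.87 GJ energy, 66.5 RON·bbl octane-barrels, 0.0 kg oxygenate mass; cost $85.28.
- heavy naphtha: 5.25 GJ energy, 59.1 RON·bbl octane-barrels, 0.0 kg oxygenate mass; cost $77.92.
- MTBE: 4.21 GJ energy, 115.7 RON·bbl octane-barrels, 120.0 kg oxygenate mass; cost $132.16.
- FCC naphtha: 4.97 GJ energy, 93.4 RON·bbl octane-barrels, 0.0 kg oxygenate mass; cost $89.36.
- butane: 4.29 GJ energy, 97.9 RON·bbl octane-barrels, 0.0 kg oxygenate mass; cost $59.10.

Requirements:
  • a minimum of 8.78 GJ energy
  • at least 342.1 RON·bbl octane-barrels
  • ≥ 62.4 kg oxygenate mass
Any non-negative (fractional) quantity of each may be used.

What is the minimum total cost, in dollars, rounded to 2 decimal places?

$238.92

Let x1 = barrels of straight-run naphtha, x2 = barrels of heavy naphtha, x3 = barrels of MTBE, x4 = barrels of FCC naphtha, x5 = barrels of butane.
Minimize 85.28x1 + 77.92x2 + 132.16x3 + 89.36x4 + 59.1x5 with:
  4.87x1 + 5.25x2 + 4.21x3 + 4.97x4 + 4.29x5 ≥ 8.78   (energy)
  66.5x1 + 59.1x2 + 115.7x3 + 93.4x4 + 97.9x5 ≥ 342.1   (octane-barrels)
  120x3 ≥ 62.4   (oxygenate mass)
  x1, x2, x3, x4, x5 ≥ 0.
The optimal basis is {MTBE, butane}; straight-run naphtha, heavy naphtha, FCC naphtha drop out. Binding constraints: octane-barrels and oxygenate mass.
Solving gives x3 = 0.52, x5 = 2.8798.
Cost = 132.16·0.52 + 59.1·2.8798 = 238.9194.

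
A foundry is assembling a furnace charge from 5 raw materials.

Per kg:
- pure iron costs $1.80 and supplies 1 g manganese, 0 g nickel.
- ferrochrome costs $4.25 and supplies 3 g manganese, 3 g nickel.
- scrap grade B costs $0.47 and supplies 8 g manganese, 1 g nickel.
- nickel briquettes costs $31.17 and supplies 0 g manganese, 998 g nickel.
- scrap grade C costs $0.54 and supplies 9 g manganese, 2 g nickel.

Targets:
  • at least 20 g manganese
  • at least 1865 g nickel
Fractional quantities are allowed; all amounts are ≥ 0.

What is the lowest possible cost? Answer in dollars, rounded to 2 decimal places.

This is a linear program. Let x1 = kg of pure iron, x2 = kg of ferrochrome, x3 = kg of scrap grade B, x4 = kg of nickel briquettes, x5 = kg of scrap grade C.
Minimise 1.8x1 + 4.25x2 + 0.47x3 + 31.17x4 + 0.54x5 subject to:
  1x1 + 3x2 + 8x3 + 9x5 ≥ 20   (manganese)
  3x2 + 1x3 + 998x4 + 2x5 ≥ 1865   (nickel)
  x1, x2, x3, x4, x5 ≥ 0.
The optimal basis is {nickel briquettes, scrap grade C}; pure iron, ferrochrome, scrap grade B drop out. Binding constraints: manganese and nickel.
Optimal quantities: nickel briquettes = 1.8643 kg, scrap grade C = 2.2222 kg.
Objective = 31.17·1.8643 + 0.54·2.2222 = 59.3102.

$59.31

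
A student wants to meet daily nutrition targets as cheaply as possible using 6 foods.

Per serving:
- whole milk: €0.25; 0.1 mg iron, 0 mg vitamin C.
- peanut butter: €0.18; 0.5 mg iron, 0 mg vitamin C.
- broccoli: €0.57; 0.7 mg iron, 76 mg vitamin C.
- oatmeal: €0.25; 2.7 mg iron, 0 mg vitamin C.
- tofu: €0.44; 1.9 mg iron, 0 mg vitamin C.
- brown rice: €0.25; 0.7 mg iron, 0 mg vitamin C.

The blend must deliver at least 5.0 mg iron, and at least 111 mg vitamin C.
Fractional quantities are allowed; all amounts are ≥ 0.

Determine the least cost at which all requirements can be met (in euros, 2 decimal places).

€1.20

Let x1 = servings of whole milk, x2 = servings of peanut butter, x3 = servings of broccoli, x4 = servings of oatmeal, x5 = servings of tofu, x6 = servings of brown rice.
Minimize 0.25x1 + 0.18x2 + 0.57x3 + 0.25x4 + 0.44x5 + 0.25x6 with:
  0.1x1 + 0.5x2 + 0.7x3 + 2.7x4 + 1.9x5 + 0.7x6 ≥ 5   (iron)
  76x3 ≥ 111   (vitamin C)
  x1, x2, x3, x4, x5, x6 ≥ 0.
At the optimum only broccoli, oatmeal are positive (whole milk, peanut butter, tofu, brown rice = 0). The iron and vitamin C requirements are met with equality.
So broccoli = 1.461 servings, oatmeal = 1.473 servings.
Cost = 0.57·1.461 + 0.25·1.473 = 1.2010.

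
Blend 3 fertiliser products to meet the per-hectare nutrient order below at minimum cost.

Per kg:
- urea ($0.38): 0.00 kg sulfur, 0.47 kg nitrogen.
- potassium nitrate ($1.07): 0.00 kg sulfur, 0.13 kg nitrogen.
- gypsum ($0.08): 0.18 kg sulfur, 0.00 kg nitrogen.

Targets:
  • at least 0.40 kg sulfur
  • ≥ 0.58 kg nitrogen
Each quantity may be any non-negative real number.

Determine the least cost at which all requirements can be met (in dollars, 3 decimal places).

Set it up as a linear program. Let x1 = kg of urea, x2 = kg of potassium nitrate, x3 = kg of gypsum.
Minimise 0.38x1 + 1.07x2 + 0.08x3 subject to:
  0.18x3 ≥ 0.4   (sulfur)
  0.47x1 + 0.13x2 ≥ 0.58   (nitrogen)
  x1, x2, x3 ≥ 0.
The minimum-cost mix takes nothing from potassium nitrate — only urea, gypsum. There the sulfur and nitrogen constraints are tight.
Optimal quantities: urea = 1.234 kg, gypsum = 2.222 kg.
Objective = 0.38·1.234 + 0.08·2.222 = 0.64668.

$0.647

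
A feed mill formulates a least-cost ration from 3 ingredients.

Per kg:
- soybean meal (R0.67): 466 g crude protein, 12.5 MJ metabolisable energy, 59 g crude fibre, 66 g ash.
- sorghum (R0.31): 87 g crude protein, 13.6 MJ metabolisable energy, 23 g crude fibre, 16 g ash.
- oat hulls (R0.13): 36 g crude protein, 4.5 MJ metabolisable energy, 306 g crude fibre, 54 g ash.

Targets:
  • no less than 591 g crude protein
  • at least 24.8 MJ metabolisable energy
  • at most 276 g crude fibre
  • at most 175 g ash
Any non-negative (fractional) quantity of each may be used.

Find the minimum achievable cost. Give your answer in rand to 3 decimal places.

Set it up as a linear program. Let x1 = kg of soybean meal, x2 = kg of sorghum, x3 = kg of oat hulls.
Minimize 0.67x1 + 0.31x2 + 0.13x3 with:
  466x1 + 87x2 + 36x3 ≥ 591   (crude protein)
  12.5x1 + 13.6x2 + 4.5x3 ≥ 24.8   (metabolisable energy)
  59x1 + 23x2 + 306x3 ≤ 276   (crude fibre)
  66x1 + 16x2 + 54x3 ≤ 175   (ash)
  x1, x2, x3 ≥ 0.
At the optimum only soybean meal, sorghum are positive (oat hulls = 0). Binding constraints: crude protein and metabolisable energy.
Optimal quantities: soybean meal = 1.12 kg, sorghum = 0.7941 kg.
Objective = 0.67·1.12 + 0.31·0.7941 = 0.99657.

R0.997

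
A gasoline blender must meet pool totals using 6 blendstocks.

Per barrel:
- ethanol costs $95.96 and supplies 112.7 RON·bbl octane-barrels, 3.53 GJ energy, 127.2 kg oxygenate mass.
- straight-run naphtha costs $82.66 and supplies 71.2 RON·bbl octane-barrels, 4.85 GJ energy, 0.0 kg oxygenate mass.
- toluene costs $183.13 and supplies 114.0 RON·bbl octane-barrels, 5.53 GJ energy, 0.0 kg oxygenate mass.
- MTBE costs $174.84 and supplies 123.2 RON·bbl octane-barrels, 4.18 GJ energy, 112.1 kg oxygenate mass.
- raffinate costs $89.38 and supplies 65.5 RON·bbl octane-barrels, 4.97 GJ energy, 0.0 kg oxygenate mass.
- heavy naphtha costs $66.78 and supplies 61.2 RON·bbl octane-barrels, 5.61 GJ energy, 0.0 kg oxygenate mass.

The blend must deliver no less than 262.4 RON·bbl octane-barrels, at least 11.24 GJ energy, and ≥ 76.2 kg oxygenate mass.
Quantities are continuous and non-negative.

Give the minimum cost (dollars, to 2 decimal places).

$235.43

Set it up as a linear program. Let x1 = barrels of ethanol, x2 = barrels of straight-run naphtha, x3 = barrels of toluene, x4 = barrels of MTBE, x5 = barrels of raffinate, x6 = barrels of heavy naphtha.
min 95.96x1 + 82.66x2 + 183.13x3 + 174.84x4 + 89.38x5 + 66.78x6 s.t.:
  112.7x1 + 71.2x2 + 114x3 + 123.2x4 + 65.5x5 + 61.2x6 ≥ 262.4   (octane-barrels)
  3.53x1 + 4.85x2 + 5.53x3 + 4.18x4 + 4.97x5 + 5.61x6 ≥ 11.24   (energy)
  127.2x1 + 112.1x4 ≥ 76.2   (oxygenate mass)
  x1, x2, x3, x4, x5, x6 ≥ 0.
The cheapest feasible vertex uses only ethanol, heavy naphtha; straight-run naphtha, toluene, MTBE, raffinate are not used. The octane-barrels and energy requirements are met with equality.
Optimal quantities: ethanol = 1.8841 barrels, heavy naphtha = 0.81804 barrels.
Objective = 95.96·1.8841 + 66.78·0.81804 = 235.4269.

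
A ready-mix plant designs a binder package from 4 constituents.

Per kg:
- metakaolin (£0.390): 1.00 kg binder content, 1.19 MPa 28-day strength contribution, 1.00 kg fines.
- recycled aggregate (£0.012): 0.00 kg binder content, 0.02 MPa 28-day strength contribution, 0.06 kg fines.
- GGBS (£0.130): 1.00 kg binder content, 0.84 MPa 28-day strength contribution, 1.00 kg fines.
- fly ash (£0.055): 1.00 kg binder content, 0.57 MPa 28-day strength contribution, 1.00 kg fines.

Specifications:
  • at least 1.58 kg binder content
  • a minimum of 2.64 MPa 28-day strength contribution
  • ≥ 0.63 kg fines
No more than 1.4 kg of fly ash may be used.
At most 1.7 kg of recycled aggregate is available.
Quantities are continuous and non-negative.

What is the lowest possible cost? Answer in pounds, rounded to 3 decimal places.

Let x1 = kg of metakaolin, x2 = kg of recycled aggregate, x3 = kg of GGBS, x4 = kg of fly ash.
Minimise 0.39x1 + 0.012x2 + 0.13x3 + 0.055x4 s.t.:
  1x1 + 1x3 + 1x4 ≥ 1.58   (binder content)
  1.19x1 + 0.02x2 + 0.84x3 + 0.57x4 ≥ 2.64   (28-day strength contribution)
  1x1 + 0.06x2 + 1x3 + 1x4 ≥ 0.63   (fines)
  x4 ≤ 1.4
  x2 ≤ 1.7
  x1, x2, x3, x4 ≥ 0.
The minimum-cost mix takes nothing from metakaolin, recycled aggregate — only GGBS, fly ash. There the 28-day strength contribution and the fly ash cap constraints are tight.
Optimal quantities: GGBS = 2.193 kg, fly ash = 1.4 kg.
Objective = 0.13·2.193 + 0.055·1.4 = 0.36209.

£0.362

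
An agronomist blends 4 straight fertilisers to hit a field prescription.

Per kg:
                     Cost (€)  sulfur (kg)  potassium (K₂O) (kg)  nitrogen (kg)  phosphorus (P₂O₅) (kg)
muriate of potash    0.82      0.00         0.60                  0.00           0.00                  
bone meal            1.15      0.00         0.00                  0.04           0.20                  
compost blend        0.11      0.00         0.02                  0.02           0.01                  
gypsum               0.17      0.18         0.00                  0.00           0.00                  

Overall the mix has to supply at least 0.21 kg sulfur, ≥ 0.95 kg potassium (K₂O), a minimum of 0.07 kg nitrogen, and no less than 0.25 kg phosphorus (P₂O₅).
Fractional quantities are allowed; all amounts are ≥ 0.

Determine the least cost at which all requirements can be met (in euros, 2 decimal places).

€2.96

Treat it as an LP. Let x1 = kg of muriate of potash, x2 = kg of bone meal, x3 = kg of compost blend, x4 = kg of gypsum.
min 0.82x1 + 1.15x2 + 0.11x3 + 0.17x4 subject to:
  0.18x4 ≥ 0.21   (sulfur)
  0.6x1 + 0.02x3 ≥ 0.95   (potassium (K₂O))
  0.04x2 + 0.02x3 ≥ 0.07   (nitrogen)
  0.2x2 + 0.01x3 ≥ 0.25   (phosphorus (P₂O₅))
  x1, x2, x3, x4 ≥ 0.
All 4 inputs are positive at the optimum. The sulfur, potassium (K₂O), nitrogen, phosphorus (P₂O₅) requirements are met with equality.
Optimal quantities: muriate of potash = 1.546 kg, bone meal = 1.194 kg, compost blend = 1.111 kg, gypsum = 1.167 kg.
Total cost: 0.82·1.546 + 1.15·1.194 + 0.11·1.111 + 0.17·1.167 = 2.9614.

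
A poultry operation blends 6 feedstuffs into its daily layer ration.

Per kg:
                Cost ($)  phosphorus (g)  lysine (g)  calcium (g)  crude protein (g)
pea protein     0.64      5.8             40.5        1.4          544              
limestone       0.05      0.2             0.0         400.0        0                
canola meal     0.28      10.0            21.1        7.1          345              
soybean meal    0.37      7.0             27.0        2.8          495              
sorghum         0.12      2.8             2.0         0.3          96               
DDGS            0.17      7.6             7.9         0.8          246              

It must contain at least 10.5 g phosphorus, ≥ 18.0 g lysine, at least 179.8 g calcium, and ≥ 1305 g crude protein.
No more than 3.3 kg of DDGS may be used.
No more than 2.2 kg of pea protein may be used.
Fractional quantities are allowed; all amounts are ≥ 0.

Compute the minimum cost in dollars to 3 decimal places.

Let x1 = kg of pea protein, x2 = kg of limestone, x3 = kg of canola meal, x4 = kg of soybean meal, x5 = kg of sorghum, x6 = kg of DDGS.
min 0.64x1 + 0.05x2 + 0.28x3 + 0.37x4 + 0.12x5 + 0.17x6 subject to:
  5.8x1 + 0.2x2 + 10x3 + 7x4 + 2.8x5 + 7.6x6 ≥ 10.5   (phosphorus)
  40.5x1 + 21.1x3 + 27x4 + 2x5 + 7.9x6 ≥ 18   (lysine)
  1.4x1 + 400x2 + 7.1x3 + 2.8x4 + 0.3x5 + 0.8x6 ≥ 179.8   (calcium)
  544x1 + 345x3 + 495x4 + 96x5 + 246x6 ≥ 1305   (crude protein)
  x6 ≤ 3.3
  x1 ≤ 2.2
  x1, x2, x3, x4, x5, x6 ≥ 0.
The minimum-cost mix takes nothing from pea protein, canola meal, sorghum — only limestone, soybean meal, DDGS. The calcium, crude protein, the DDGS cap requirements are met with equality.
That vertex is x2 = 0.4359, x4 = 0.9964, x6 = 3.3.
Cost = 0.05·0.4359 + 0.37·0.9964 + 0.17·3.3 = 0.95146.

$0.951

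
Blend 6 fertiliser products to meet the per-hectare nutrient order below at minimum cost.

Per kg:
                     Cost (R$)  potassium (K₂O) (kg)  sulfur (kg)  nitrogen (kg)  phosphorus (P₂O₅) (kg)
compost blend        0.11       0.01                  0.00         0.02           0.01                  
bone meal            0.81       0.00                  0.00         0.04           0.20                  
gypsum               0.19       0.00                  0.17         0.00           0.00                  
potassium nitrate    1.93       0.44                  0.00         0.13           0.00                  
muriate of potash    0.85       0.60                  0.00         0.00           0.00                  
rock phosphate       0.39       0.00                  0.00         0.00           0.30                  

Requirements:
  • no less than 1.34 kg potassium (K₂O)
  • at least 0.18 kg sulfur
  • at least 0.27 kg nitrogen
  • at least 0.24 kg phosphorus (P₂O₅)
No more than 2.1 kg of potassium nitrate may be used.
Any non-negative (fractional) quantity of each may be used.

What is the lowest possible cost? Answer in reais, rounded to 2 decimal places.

Let x1 = kg of compost blend, x2 = kg of bone meal, x3 = kg of gypsum, x4 = kg of potassium nitrate, x5 = kg of muriate of potash, x6 = kg of rock phosphate.
min 0.11x1 + 0.81x2 + 0.19x3 + 1.93x4 + 0.85x5 + 0.39x6 s.t.:
  0.01x1 + 0.44x4 + 0.6x5 ≥ 1.34   (potassium (K₂O))
  0.17x3 ≥ 0.18   (sulfur)
  0.02x1 + 0.04x2 + 0.13x4 ≥ 0.27   (nitrogen)
  0.01x1 + 0.2x2 + 0.3x6 ≥ 0.24   (phosphorus (P₂O₅))
  x4 ≤ 2.1
  x1, x2, x3, x4, x5, x6 ≥ 0.
The minimum-cost mix takes nothing from bone meal, potassium nitrate — only compost blend, gypsum, muriate of potash, rock phosphate. The potassium (K₂O), sulfur, nitrogen, phosphorus (P₂O₅) requirements are met with equality.
Optimal quantities: compost blend = 13.5 kg, gypsum = 1.059 kg, muriate of potash = 2.008 kg, rock phosphate = 0.35 kg.
Hence cost = 0.11·13.5 + 0.19·1.059 + 0.85·2.008 + 0.39·0.35 = R$3.5295.

R$3.53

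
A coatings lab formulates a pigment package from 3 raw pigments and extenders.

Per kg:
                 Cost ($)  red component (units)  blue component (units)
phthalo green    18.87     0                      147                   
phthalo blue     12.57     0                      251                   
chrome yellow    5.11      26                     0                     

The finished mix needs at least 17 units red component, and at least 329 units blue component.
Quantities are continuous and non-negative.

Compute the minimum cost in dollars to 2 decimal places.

$19.82

Let x1 = kg of phthalo green, x2 = kg of phthalo blue, x3 = kg of chrome yellow.
Minimise 18.87x1 + 12.57x2 + 5.11x3 subject to:
  26x3 ≥ 17   (red component)
  147x1 + 251x2 ≥ 329   (blue component)
  x1, x2, x3 ≥ 0.
The optimal basis is {phthalo blue, chrome yellow}; phthalo green drops out. The red component and blue component requirements are met with equality.
So phthalo blue = 1.311 kg, chrome yellow = 0.6538 kg.
Cost = 12.57·1.311 + 5.11·0.6538 = 19.8202.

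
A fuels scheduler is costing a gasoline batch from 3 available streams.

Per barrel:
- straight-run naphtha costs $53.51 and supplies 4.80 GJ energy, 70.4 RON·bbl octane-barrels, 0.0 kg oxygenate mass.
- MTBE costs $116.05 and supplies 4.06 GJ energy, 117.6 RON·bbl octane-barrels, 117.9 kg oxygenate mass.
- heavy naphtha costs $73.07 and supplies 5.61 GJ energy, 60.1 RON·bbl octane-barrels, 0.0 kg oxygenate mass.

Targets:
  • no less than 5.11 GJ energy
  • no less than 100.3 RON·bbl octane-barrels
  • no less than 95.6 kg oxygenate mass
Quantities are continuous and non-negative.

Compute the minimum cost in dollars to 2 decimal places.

Let x1 = barrels of straight-run naphtha, x2 = barrels of MTBE, x3 = barrels of heavy naphtha.
Minimize 53.51x1 + 116.05x2 + 73.07x3 with:
  4.8x1 + 4.06x2 + 5.61x3 ≥ 5.11   (energy)
  70.4x1 + 117.6x2 + 60.1x3 ≥ 100.3   (octane-barrels)
  117.9x2 ≥ 95.6   (oxygenate mass)
  x1, x2, x3 ≥ 0.
The minimum-cost mix takes nothing from heavy naphtha — only straight-run naphtha, MTBE. There the energy and oxygenate mass constraints are tight.
Solving gives x1 = 0.3787, x2 = 0.8109.
Hence cost = 53.51·0.3787 + 116.05·0.8109 = $114.3692.

$114.37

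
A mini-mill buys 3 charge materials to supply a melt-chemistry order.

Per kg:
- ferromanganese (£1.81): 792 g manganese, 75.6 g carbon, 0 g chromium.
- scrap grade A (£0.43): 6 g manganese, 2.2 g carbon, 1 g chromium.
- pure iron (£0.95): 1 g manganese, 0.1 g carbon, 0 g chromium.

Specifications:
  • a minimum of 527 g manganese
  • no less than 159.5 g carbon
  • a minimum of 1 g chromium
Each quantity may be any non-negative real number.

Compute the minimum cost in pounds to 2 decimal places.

£4.20

Treat it as an LP. Let x1 = kg of ferromanganese, x2 = kg of scrap grade A, x3 = kg of pure iron.
Minimize 1.81x1 + 0.43x2 + 0.95x3 s.t.:
  792x1 + 6x2 + 1x3 ≥ 527   (manganese)
  75.6x1 + 2.2x2 + 0.1x3 ≥ 159.5   (carbon)
  1x2 ≥ 1   (chromium)
  x1, x2, x3 ≥ 0.
The optimal basis is {ferromanganese, scrap grade A}; pure iron drops out. Binding constraints: carbon and chromium.
That vertex is x1 = 2.081, x2 = 1.
Objective = 1.81·2.081 + 0.43·1 = 4.1966.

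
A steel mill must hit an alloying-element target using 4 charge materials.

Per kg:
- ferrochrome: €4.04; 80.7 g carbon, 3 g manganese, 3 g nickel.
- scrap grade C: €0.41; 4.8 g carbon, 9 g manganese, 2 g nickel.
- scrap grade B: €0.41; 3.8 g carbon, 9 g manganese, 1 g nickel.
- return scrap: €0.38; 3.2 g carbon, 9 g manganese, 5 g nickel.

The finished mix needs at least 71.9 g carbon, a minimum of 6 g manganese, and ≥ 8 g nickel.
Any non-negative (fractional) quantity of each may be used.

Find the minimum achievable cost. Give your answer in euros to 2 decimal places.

€3.84

Let x1 = kg of ferrochrome, x2 = kg of scrap grade C, x3 = kg of scrap grade B, x4 = kg of return scrap.
Minimize 4.04x1 + 0.41x2 + 0.41x3 + 0.38x4 subject to:
  80.7x1 + 4.8x2 + 3.8x3 + 3.2x4 ≥ 71.9   (carbon)
  3x1 + 9x2 + 9x3 + 9x4 ≥ 6   (manganese)
  3x1 + 2x2 + 1x3 + 5x4 ≥ 8   (nickel)
  x1, x2, x3, x4 ≥ 0.
The minimum-cost mix takes nothing from scrap grade C, scrap grade B — only ferrochrome, return scrap. Binding constraints: carbon and nickel.
That vertex is x1 = 0.8477, x4 = 1.091.
Objective = 4.04·0.8477 + 0.38·1.091 = 3.8393.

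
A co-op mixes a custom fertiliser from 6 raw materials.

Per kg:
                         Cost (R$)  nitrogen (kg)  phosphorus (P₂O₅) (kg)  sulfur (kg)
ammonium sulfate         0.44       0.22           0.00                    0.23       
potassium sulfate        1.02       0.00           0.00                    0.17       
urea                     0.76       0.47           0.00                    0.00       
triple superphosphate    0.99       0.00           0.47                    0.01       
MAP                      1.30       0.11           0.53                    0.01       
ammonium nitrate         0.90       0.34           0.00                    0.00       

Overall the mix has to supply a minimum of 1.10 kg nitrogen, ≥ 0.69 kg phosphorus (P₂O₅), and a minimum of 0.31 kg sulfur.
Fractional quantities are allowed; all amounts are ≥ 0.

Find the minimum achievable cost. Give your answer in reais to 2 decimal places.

This is a linear program. Let x1 = kg of ammonium sulfate, x2 = kg of potassium sulfate, x3 = kg of urea, x4 = kg of triple superphosphate, x5 = kg of MAP, x6 = kg of ammonium nitrate.
Minimize 0.44x1 + 1.02x2 + 0.76x3 + 0.99x4 + 1.3x5 + 0.9x6 s.t.:
  0.22x1 + 0.47x3 + 0.11x5 + 0.34x6 ≥ 1.1   (nitrogen)
  0.47x4 + 0.53x5 ≥ 0.69   (phosphorus (P₂O₅))
  0.23x1 + 0.17x2 + 0.01x4 + 0.01x5 ≥ 0.31   (sulfur)
  x1, x2, x3, x4, x5, x6 ≥ 0.
At the optimum only ammonium sulfate, urea, triple superphosphate are positive (potassium sulfate, MAP, ammonium nitrate = 0). The nitrogen, phosphorus (P₂O₅), sulfur requirements are met with equality.
That vertex is x1 = 1.284, x3 = 1.739, x4 = 1.468.
Total cost: 0.44·1.284 + 0.76·1.739 + 0.99·1.468 = 3.3399.

R$3.34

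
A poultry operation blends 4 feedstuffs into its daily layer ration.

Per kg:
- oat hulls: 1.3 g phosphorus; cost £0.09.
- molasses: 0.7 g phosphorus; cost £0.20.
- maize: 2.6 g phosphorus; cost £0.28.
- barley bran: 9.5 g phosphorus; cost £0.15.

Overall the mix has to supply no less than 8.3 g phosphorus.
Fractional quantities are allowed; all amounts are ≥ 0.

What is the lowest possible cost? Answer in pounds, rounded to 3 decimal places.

£0.131

Let x1 = kg of oat hulls, x2 = kg of molasses, x3 = kg of maize, x4 = kg of barley bran.
Minimise 0.09x1 + 0.2x2 + 0.28x3 + 0.15x4 subject to:
  1.3x1 + 0.7x2 + 2.6x3 + 9.5x4 ≥ 8.3   (phosphorus)
  x1, x2, x3, x4 ≥ 0.
The minimum-cost mix takes nothing from oat hulls, molasses, maize — only barley bran. There the phosphorus constraint is tight.
Optimal quantities: barley bran = 0.8737 kg.
Total cost: 0.15·0.8737 = 0.13106.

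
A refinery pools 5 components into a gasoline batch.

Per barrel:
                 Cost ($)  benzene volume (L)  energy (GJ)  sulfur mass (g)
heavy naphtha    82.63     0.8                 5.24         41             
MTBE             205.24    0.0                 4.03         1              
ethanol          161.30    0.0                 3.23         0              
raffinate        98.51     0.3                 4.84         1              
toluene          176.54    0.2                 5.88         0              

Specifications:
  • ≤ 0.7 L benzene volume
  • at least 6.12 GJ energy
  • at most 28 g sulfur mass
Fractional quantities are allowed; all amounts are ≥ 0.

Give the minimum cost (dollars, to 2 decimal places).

Let x1 = barrels of heavy naphtha, x2 = barrels of MTBE, x3 = barrels of ethanol, x4 = barrels of raffinate, x5 = barrels of toluene.
Minimize 82.63x1 + 205.24x2 + 161.3x3 + 98.51x4 + 176.54x5 with:
  0.8x1 + 0.3x4 + 0.2x5 ≤ 0.7   (benzene volume)
  5.24x1 + 4.03x2 + 3.23x3 + 4.84x4 + 5.88x5 ≥ 6.12   (energy)
  41x1 + 1x2 + 1x4 ≤ 28   (sulfur mass)
  x1, x2, x3, x4, x5 ≥ 0.
The minimum-cost mix takes nothing from MTBE, ethanol, toluene — only heavy naphtha, raffinate. Binding constraints: energy and sulfur mass.
So heavy naphtha = 0.6698 barrels, raffinate = 0.5393 barrels.
Objective = 82.63·0.6698 + 98.51·0.5393 = 108.4720.

$108.47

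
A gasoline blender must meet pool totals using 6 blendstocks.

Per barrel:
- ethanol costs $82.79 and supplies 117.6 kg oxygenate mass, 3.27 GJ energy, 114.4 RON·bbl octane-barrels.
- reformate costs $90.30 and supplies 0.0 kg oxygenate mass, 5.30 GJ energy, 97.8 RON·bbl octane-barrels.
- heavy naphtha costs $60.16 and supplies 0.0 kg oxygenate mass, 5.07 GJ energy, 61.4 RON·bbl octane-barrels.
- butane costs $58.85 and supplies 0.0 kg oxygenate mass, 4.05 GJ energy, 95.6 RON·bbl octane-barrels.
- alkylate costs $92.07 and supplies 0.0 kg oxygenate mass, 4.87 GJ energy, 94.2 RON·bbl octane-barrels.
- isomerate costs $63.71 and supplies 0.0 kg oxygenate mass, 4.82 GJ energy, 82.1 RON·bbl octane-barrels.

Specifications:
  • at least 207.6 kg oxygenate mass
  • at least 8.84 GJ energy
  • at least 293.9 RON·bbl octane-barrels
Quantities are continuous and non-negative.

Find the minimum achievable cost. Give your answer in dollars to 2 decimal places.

$202.75

Treat it as an LP. Let x1 = barrels of ethanol, x2 = barrels of reformate, x3 = barrels of heavy naphtha, x4 = barrels of butane, x5 = barrels of alkylate, x6 = barrels of isomerate.
min 82.79x1 + 90.3x2 + 60.16x3 + 58.85x4 + 92.07x5 + 63.71x6 subject to:
  117.6x1 ≥ 207.6   (oxygenate mass)
  3.27x1 + 5.3x2 + 5.07x3 + 4.05x4 + 4.87x5 + 4.82x6 ≥ 8.84   (energy)
  114.4x1 + 97.8x2 + 61.4x3 + 95.6x4 + 94.2x5 + 82.1x6 ≥ 293.9   (octane-barrels)
  x1, x2, x3, x4, x5, x6 ≥ 0.
The minimum-cost mix takes nothing from reformate, heavy naphtha, alkylate, isomerate — only ethanol, butane. There the oxygenate mass and octane-barrels constraints are tight.
Solving gives x1 = 1.7653, x4 = 0.96181.
Objective = 82.79·1.7653 + 58.85·0.96181 = 202.7517.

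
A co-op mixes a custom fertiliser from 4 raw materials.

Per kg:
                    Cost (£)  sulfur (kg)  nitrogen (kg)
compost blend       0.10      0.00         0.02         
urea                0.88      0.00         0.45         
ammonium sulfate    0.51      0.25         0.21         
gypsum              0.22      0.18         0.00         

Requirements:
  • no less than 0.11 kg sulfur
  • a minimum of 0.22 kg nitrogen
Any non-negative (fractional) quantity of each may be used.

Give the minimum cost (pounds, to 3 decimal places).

£0.474

This is a linear program. Let x1 = kg of compost blend, x2 = kg of urea, x3 = kg of ammonium sulfate, x4 = kg of gypsum.
min 0.1x1 + 0.88x2 + 0.51x3 + 0.22x4 subject to:
  0.25x3 + 0.18x4 ≥ 0.11   (sulfur)
  0.02x1 + 0.45x2 + 0.21x3 ≥ 0.22   (nitrogen)
  x1, x2, x3, x4 ≥ 0.
The minimum-cost mix takes nothing from compost blend, gypsum — only urea, ammonium sulfate. Binding constraints: sulfur and nitrogen.
Optimal quantities: urea = 0.2836 kg, ammonium sulfate = 0.44 kg.
Objective = 0.88·0.2836 + 0.51·0.44 = 0.47397.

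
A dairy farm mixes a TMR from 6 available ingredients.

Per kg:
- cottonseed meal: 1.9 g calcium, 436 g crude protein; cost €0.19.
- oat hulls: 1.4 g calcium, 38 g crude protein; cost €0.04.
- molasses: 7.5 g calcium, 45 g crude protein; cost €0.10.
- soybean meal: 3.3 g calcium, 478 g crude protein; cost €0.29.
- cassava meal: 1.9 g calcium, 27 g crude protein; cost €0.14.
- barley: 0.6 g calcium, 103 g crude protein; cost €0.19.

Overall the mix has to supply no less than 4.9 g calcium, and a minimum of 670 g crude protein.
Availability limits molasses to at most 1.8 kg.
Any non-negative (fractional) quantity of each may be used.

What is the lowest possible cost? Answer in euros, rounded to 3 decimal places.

€0.314

Treat it as an LP. Let x1 = kg of cottonseed meal, x2 = kg of oat hulls, x3 = kg of molasses, x4 = kg of soybean meal, x5 = kg of cassava meal, x6 = kg of barley.
min 0.19x1 + 0.04x2 + 0.1x3 + 0.29x4 + 0.14x5 + 0.19x6 subject to:
  1.9x1 + 1.4x2 + 7.5x3 + 3.3x4 + 1.9x5 + 0.6x6 ≥ 4.9   (calcium)
  436x1 + 38x2 + 45x3 + 478x4 + 27x5 + 103x6 ≥ 670   (crude protein)
  x3 ≤ 1.8
  x1, x2, x3, x4, x5, x6 ≥ 0.
At the optimum only cottonseed meal, molasses are positive (oat hulls, soybean meal, cassava meal, barley = 0). The calcium and crude protein requirements are met with equality.
So cottonseed meal = 1.509 kg, molasses = 0.2711 kg.
Hence cost = 0.19·1.509 + 0.1·0.2711 = €0.31382.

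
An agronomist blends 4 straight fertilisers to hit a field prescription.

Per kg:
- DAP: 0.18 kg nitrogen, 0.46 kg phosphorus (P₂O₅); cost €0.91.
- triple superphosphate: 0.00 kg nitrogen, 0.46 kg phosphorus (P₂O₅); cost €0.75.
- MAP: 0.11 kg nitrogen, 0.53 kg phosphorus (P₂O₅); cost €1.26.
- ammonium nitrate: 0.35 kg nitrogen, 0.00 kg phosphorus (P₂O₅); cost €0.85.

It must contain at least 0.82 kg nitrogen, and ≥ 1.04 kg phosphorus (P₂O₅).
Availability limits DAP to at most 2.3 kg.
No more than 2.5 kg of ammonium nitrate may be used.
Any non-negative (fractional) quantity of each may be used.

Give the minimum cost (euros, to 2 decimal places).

Let x1 = kg of DAP, x2 = kg of triple superphosphate, x3 = kg of MAP, x4 = kg of ammonium nitrate.
Minimise 0.91x1 + 0.75x2 + 1.26x3 + 0.85x4 subject to:
  0.18x1 + 0.11x3 + 0.35x4 ≥ 0.82   (nitrogen)
  0.46x1 + 0.46x2 + 0.53x3 ≥ 1.04   (phosphorus (P₂O₅))
  x1 ≤ 2.3
  x4 ≤ 2.5
  x1, x2, x3, x4 ≥ 0.
The optimal basis is {DAP, ammonium nitrate}; triple superphosphate, MAP drop out. There the nitrogen and phosphorus (P₂O₅) constraints are tight.
So DAP = 2.261 kg, ammonium nitrate = 1.18 kg.
Cost = 0.91·2.261 + 0.85·1.18 = 3.0605.

€3.06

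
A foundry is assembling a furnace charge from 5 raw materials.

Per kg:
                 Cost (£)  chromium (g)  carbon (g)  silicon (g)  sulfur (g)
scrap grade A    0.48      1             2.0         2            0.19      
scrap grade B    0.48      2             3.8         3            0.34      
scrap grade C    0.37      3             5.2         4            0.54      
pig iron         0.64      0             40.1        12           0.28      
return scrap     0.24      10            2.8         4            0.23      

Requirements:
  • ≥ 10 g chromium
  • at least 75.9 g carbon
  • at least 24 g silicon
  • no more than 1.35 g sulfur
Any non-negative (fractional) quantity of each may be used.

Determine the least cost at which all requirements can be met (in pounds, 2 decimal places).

Treat it as an LP. Let x1 = kg of scrap grade A, x2 = kg of scrap grade B, x3 = kg of scrap grade C, x4 = kg of pig iron, x5 = kg of return scrap.
Minimise 0.48x1 + 0.48x2 + 0.37x3 + 0.64x4 + 0.24x5 subject to:
  1x1 + 2x2 + 3x3 + 10x5 ≥ 10   (chromium)
  2x1 + 3.8x2 + 5.2x3 + 40.1x4 + 2.8x5 ≥ 75.9   (carbon)
  2x1 + 3x2 + 4x3 + 12x4 + 4x5 ≥ 24   (silicon)
  0.19x1 + 0.34x2 + 0.54x3 + 0.28x4 + 0.23x5 ≤ 1.35   (sulfur)
  x1, x2, x3, x4, x5 ≥ 0.
The minimum-cost mix takes nothing from scrap grade A, scrap grade B, scrap grade C — only pig iron, return scrap. There the chromium and carbon constraints are tight.
Optimal quantities: pig iron = 1.823 kg, return scrap = 1 kg.
Hence cost = 0.64·1.823 + 0.24·1 = £1.4067.

£1.41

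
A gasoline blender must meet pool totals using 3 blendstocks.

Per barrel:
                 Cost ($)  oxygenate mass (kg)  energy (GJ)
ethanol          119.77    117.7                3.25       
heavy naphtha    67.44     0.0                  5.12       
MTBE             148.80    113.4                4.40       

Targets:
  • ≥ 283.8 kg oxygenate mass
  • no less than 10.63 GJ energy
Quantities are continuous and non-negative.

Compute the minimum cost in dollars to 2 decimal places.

$325.59

Let x1 = barrels of ethanol, x2 = barrels of heavy naphtha, x3 = barrels of MTBE.
min 119.77x1 + 67.44x2 + 148.8x3 subject to:
  117.7x1 + 113.4x3 ≥ 283.8   (oxygenate mass)
  3.25x1 + 5.12x2 + 4.4x3 ≥ 10.63   (energy)
  x1, x2, x3 ≥ 0.
The cheapest feasible vertex uses only ethanol, heavy naphtha; MTBE is not used. Binding constraints: oxygenate mass and energy.
Optimal quantities: ethanol = 2.4112 barrels, heavy naphtha = 0.54562 barrels.
Total cost: 119.77·2.4112 + 67.44·0.54562 = 325.5860.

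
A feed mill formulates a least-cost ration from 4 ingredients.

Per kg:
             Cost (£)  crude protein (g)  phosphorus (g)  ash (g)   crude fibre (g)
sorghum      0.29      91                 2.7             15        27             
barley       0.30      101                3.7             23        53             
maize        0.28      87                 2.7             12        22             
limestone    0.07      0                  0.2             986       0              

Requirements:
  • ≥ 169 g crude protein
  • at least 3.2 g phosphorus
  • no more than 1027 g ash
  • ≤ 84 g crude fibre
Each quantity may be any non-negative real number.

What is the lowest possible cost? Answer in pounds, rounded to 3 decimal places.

Let x1 = kg of sorghum, x2 = kg of barley, x3 = kg of maize, x4 = kg of limestone.
Minimize 0.29x1 + 0.3x2 + 0.28x3 + 0.07x4 s.t.:
  91x1 + 101x2 + 87x3 ≥ 169   (crude protein)
  2.7x1 + 3.7x2 + 2.7x3 + 0.2x4 ≥ 3.2   (phosphorus)
  15x1 + 23x2 + 12x3 + 986x4 ≤ 1027   (ash)
  27x1 + 53x2 + 22x3 ≤ 84   (crude fibre)
  x1, x2, x3, x4 ≥ 0.
The minimum-cost mix takes nothing from sorghum, limestone — only barley, maize. Binding constraints: crude protein and crude fibre.
Solving gives x2 = 1.503, x3 = 0.198.
Objective = 0.3·1.503 + 0.28·0.198 = 0.50634.

£0.506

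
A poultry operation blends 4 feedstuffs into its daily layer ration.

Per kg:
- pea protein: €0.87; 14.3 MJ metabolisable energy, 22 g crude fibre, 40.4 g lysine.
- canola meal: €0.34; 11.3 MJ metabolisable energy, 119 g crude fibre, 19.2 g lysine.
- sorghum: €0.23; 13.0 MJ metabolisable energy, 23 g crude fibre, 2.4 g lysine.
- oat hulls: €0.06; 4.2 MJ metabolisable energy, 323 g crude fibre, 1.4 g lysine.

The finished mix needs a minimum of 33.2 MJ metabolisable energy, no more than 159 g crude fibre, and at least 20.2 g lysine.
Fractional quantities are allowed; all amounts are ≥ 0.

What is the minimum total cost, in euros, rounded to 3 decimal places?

Let x1 = kg of pea protein, x2 = kg of canola meal, x3 = kg of sorghum, x4 = kg of oat hulls.
Minimize 0.87x1 + 0.34x2 + 0.23x3 + 0.06x4 s.t.:
  14.3x1 + 11.3x2 + 13x3 + 4.2x4 ≥ 33.2   (metabolisable energy)
  22x1 + 119x2 + 23x3 + 323x4 ≤ 159   (crude fibre)
  40.4x1 + 19.2x2 + 2.4x3 + 1.4x4 ≥ 20.2   (lysine)
  x1, x2, x3, x4 ≥ 0.
The minimum-cost mix takes nothing from pea protein — only canola meal, sorghum, oat hulls. Binding constraints: metabolisable energy, crude fibre, lysine.
That vertex is x2 = 0.82, x3 = 1.822, x4 = 0.06045.
Objective = 0.34·0.82 + 0.23·1.822 + 0.06·0.06045 = 0.70149.

€0.701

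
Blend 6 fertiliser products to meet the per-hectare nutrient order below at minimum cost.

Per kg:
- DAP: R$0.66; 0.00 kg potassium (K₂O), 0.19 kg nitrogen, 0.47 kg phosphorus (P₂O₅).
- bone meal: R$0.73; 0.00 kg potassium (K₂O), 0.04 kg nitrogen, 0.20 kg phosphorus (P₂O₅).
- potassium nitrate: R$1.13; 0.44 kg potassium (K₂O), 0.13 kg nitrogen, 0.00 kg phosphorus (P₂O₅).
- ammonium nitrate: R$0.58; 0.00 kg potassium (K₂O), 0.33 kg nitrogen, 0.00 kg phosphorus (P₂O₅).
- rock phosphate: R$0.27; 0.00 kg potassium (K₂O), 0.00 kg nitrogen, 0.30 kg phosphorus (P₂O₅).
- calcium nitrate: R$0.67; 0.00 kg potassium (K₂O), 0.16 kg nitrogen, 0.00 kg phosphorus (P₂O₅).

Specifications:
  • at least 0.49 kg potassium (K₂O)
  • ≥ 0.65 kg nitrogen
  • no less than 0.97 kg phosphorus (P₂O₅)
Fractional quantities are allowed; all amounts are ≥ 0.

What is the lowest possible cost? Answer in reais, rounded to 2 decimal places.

Let x1 = kg of DAP, x2 = kg of bone meal, x3 = kg of potassium nitrate, x4 = kg of ammonium nitrate, x5 = kg of rock phosphate, x6 = kg of calcium nitrate.
Minimise 0.66x1 + 0.73x2 + 1.13x3 + 0.58x4 + 0.27x5 + 0.67x6 subject to:
  0.44x3 ≥ 0.49   (potassium (K₂O))
  0.19x1 + 0.04x2 + 0.13x3 + 0.33x4 + 0.16x6 ≥ 0.65   (nitrogen)
  0.47x1 + 0.2x2 + 0.3x5 ≥ 0.97   (phosphorus (P₂O₅))
  x1, x2, x3, x4, x5, x6 ≥ 0.
At the optimum only DAP, potassium nitrate, ammonium nitrate are positive (bone meal, rock phosphate, calcium nitrate = 0). Binding constraints: potassium (K₂O), nitrogen, phosphorus (P₂O₅).
So DAP = 2.064 kg, potassium nitrate = 1.114 kg, ammonium nitrate = 0.3427 kg.
Objective = 0.66·2.064 + 1.13·1.114 + 0.58·0.3427 = 2.8198.

R$2.82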